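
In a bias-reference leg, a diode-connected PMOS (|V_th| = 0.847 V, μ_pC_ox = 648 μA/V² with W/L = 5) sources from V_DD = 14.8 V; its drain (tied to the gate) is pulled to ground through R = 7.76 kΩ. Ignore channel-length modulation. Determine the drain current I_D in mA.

I_D = 1.67 mA

With gate tied to drain, V_SG = V_SD ≥ V_SG − |V_th|, so the device is in saturation.
k_p = μ_pC_ox · (W/L) = 3.24 mA/V².
KCL at the drain: ½ k_p (V_SG − |V_th|)² = (V_DD − V_SG)/R.
Let x = V_SG − 0.847. Then 12.6 x² + x − 13.95 = 0, giving x = 1.01 V (positive root), so V_SG = 1.86 V.
I_D = (V_DD − V_SG)/R = (14.8 − 1.86) / 7.76 = 1.67 mA.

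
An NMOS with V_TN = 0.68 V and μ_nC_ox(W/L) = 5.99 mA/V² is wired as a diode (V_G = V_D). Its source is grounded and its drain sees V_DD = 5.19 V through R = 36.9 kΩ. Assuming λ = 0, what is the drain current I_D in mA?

With gate tied to drain, V_GS = V_DS ≥ V_GS − V_TN, so the device is in saturation.
KCL at the drain: ½ k_n (V_GS − V_TN)² = (V_DD − V_GS)/R.
Let x = V_GS − 0.68. Then 111 x² + x − 4.51 = 0, giving x = 0.198 V (positive root), so V_GS = 0.878 V.
I_D = (V_DD − V_GS)/R = (5.19 − 0.878) / 36.9 = 0.117 mA.

I_D = 0.117 mA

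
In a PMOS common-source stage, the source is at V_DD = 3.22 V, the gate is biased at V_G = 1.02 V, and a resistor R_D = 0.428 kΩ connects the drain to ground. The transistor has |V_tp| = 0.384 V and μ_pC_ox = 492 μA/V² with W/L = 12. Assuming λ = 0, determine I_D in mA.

V_SG = V_DD − V_G = 3.22 − 1.02 = 2.2 V, so V_ov = 2.2 − 0.384 = 1.82 V.
k_p = μ_pC_ox · (W/L) = 5.904 mA/V².
Assume saturation: I_D = ½ k_p V_ov² = 0.5 × 5.904 × 1.82² = 9.74 mA, giving V_SD = V_DD − I_D R_D = 3.22 − 9.74 × 0.428 = -0.947 V.
But -0.947 V < V_ov = 1.82 V, so the device is actually in triode.
In triode I_D = k_p[V_ov V_SD − ½ V_SD²] and I_D = (V_DD − V_SD)/R_D. Equating: 1.26 V_SD² − 5.589 V_SD + 3.22 = 0, giving V_SD = 0.681 V (the root below V_ov).
I_D = (3.22 − 0.681) / 0.428 = 5.93 mA.

I_D = 5.93 mA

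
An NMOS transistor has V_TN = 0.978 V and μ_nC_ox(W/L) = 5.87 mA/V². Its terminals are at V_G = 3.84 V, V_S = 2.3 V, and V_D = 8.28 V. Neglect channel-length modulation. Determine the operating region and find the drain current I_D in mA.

Saturation; I_D = 0.927 mA

V_GS = V_G − V_S = 3.84 − 2.3 = 1.54 V; V_DS = V_D − V_S = 8.28 − 2.3 = 5.98 V.
V_ov = V_GS − V_TN = 1.54 − 0.978 = 0.562 V.
Since V_DS = 5.98 V ≥ V_ov = 0.562 V, the device is in saturation.
I_D = ½ k_n V_ov² = 0.5 × 5.87 × 0.562² = 0.927 mA.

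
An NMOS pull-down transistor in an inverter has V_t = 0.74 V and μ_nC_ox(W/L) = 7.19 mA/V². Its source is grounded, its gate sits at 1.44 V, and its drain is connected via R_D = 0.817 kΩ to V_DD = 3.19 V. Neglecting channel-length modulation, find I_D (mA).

I_D = 1.76 mA

V_GS = V_G = 1.44 V, so V_ov = 1.44 − 0.74 = 0.7 V.
Assume saturation: I_D = ½ k_n V_ov² = 0.5 × 7.19 × 0.7² = 1.76 mA, giving V_DS = V_DD − I_D R_D = 3.19 − 1.76 × 0.817 = 1.75 V.
V_DS = 1.75 V ≥ V_ov = 0.7 V, confirming saturation.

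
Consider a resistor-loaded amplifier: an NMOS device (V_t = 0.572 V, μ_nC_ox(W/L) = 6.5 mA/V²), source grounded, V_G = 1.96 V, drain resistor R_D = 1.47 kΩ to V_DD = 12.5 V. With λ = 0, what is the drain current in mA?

V_GS = V_G = 1.96 V, so V_ov = 1.96 − 0.572 = 1.39 V.
Assume saturation: I_D = ½ k_n V_ov² = 0.5 × 6.5 × 1.39² = 6.26 mA, giving V_DS = V_DD − I_D R_D = 12.5 − 6.26 × 1.47 = 3.3 V.
V_DS = 3.3 V ≥ V_ov = 1.39 V, confirming saturation.

I_D = 6.26 mA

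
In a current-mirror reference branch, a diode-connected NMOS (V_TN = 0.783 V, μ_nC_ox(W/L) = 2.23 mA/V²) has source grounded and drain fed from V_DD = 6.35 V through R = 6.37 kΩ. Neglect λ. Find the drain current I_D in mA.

I_D = 0.746 mA

With gate tied to drain, V_GS = V_DS ≥ V_GS − V_TN, so the device is in saturation.
KCL at the drain: ½ k_n (V_GS − V_TN)² = (V_DD − V_GS)/R.
Let x = V_GS − 0.783. Then 7.1 x² + x − 5.567 = 0, giving x = 0.818 V (positive root), so V_GS = 1.6 V.
I_D = (V_DD − V_GS)/R = (6.35 − 1.6) / 6.37 = 0.746 mA.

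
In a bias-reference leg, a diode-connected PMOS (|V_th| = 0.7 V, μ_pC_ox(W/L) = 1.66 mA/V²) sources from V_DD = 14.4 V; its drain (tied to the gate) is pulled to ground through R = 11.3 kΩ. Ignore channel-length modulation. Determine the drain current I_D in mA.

With gate tied to drain, V_SG = V_SD ≥ V_SG − |V_th|, so the device is in saturation.
KCL at the drain: ½ k_p (V_SG − |V_th|)² = (V_DD − V_SG)/R.
Let x = V_SG − 0.7. Then 9.38 x² + x − 13.7 = 0, giving x = 1.16 V (positive root), so V_SG = 1.86 V.
I_D = (V_DD − V_SG)/R = (14.4 − 1.86) / 11.3 = 1.11 mA.

I_D = 1.11 mA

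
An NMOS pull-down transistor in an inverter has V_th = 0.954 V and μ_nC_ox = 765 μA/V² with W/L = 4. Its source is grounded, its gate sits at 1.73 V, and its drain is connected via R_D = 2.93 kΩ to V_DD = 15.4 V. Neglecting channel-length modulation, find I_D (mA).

I_D = 0.921 mA

V_GS = V_G = 1.73 V, so V_ov = 1.73 − 0.954 = 0.776 V.
k_n = μ_nC_ox · (W/L) = 3.06 mA/V².
Assume saturation: I_D = ½ k_n V_ov² = 0.5 × 3.06 × 0.776² = 0.921 mA, giving V_DS = V_DD − I_D R_D = 15.4 − 0.921 × 2.93 = 12.7 V.
V_DS = 12.7 V ≥ V_ov = 0.776 V, confirming saturation.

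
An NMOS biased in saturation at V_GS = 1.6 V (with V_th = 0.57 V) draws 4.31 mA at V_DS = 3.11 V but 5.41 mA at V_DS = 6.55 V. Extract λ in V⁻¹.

With V_GS fixed, I_D ∝ (1 + λ V_DS) in saturation, so I_D2/I_D1 = (1 + λ V_DS2)/(1 + λ V_DS1).
5.41/4.31 = 1.255 = (1 + 6.55 λ)/(1 + 3.11 λ).
Solving: λ (I_D1 V_DS2 − I_D2 V_DS1) = I_D2 − I_D1, so λ = (5.41 − 4.31) / (4.31 × 6.55 − 5.41 × 3.11) = 1.1 / 11.4 = 0.0964 V⁻¹.

λ = 0.0964 V⁻¹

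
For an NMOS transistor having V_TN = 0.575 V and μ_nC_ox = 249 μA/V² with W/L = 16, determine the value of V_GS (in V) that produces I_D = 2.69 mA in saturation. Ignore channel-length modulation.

k_n = μ_nC_ox · (W/L) = 3.984 mA/V².
In saturation I_D = ½ k_n (V_GS − V_TN)², so V_GS − V_TN = √(2 I_D / k_n) = √(2 × 2.69 / 3.984) = 1.16 V.
V_GS = 0.575 + 1.16 = 1.74 V.

V_GS = 1.74 V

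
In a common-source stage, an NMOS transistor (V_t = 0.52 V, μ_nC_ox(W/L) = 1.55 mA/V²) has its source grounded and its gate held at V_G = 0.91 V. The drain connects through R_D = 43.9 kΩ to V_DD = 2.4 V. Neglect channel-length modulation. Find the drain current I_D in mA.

I_D = 0.0524 mA

V_GS = V_G = 0.91 V, so V_ov = 0.91 − 0.52 = 0.39 V.
Assume saturation: I_D = ½ k_n V_ov² = 0.5 × 1.55 × 0.39² = 0.118 mA, giving V_DS = V_DD − I_D R_D = 2.4 − 0.118 × 43.9 = -2.77 V.
But -2.77 V < V_ov = 0.39 V, so the device is actually in triode.
In triode I_D = k_n[V_ov V_DS − ½ V_DS²] and I_D = (V_DD − V_DS)/R_D. Equating: 34 V_DS² − 27.54 V_DS + 2.4 = 0, giving V_DS = 0.0993 V (the root below V_ov).
I_D = (2.4 − 0.0993) / 43.9 = 0.0524 mA.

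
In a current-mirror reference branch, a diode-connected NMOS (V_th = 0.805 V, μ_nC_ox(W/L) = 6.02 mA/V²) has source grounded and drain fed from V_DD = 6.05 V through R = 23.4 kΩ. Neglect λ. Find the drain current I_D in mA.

With gate tied to drain, V_GS = V_DS ≥ V_GS − V_th, so the device is in saturation.
KCL at the drain: ½ k_n (V_GS − V_th)² = (V_DD − V_GS)/R.
Let x = V_GS − 0.805. Then 70.4 x² + x − 5.245 = 0, giving x = 0.266 V (positive root), so V_GS = 1.07 V.
I_D = (V_DD − V_GS)/R = (6.05 − 1.07) / 23.4 = 0.213 mA.

I_D = 0.213 mA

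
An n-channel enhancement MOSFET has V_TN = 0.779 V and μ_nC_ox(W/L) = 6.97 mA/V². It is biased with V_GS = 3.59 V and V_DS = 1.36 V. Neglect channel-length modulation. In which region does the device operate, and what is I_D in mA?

Triode; I_D = 20.2 mA

V_ov = V_GS − V_TN = 3.59 − 0.779 = 2.81 V.
Since V_DS = 1.36 V < V_ov = 2.81 V, the device is in the triode region.
I_D = k_n [V_ov · V_DS − ½ V_DS²] = 6.97 × [2.81 × 1.36 − 0.5 × 1.36²] = 20.2 mA.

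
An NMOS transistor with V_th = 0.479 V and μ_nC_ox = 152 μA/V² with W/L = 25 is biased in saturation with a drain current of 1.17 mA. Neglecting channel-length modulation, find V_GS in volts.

V_GS = 1.26 V

k_n = μ_nC_ox · (W/L) = 3.8 mA/V².
In saturation I_D = ½ k_n (V_GS − V_th)², so V_GS − V_th = √(2 I_D / k_n) = √(2 × 1.17 / 3.8) = 0.785 V.
V_GS = 0.479 + 0.785 = 1.26 V.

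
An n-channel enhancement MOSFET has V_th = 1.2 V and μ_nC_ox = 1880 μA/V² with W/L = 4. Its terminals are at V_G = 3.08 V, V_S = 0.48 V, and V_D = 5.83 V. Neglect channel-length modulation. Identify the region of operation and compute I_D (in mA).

V_GS = V_G − V_S = 3.08 − 0.48 = 2.6 V; V_DS = V_D − V_S = 5.83 − 0.48 = 5.35 V.
k_n = μ_nC_ox · (W/L) = 7.52 mA/V².
V_ov = V_GS − V_th = 2.6 − 1.2 = 1.4 V.
Since V_DS = 5.35 V ≥ V_ov = 1.4 V, the device is in saturation.
I_D = ½ k_n V_ov² = 0.5 × 7.52 × 1.4² = 7.37 mA.

Saturation; I_D = 7.37 mA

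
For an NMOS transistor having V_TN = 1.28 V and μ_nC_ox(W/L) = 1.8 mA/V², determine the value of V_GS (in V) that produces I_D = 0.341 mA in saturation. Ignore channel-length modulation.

In saturation I_D = ½ k_n (V_GS − V_TN)², so V_GS − V_TN = √(2 I_D / k_n) = √(2 × 0.341 / 1.8) = 0.616 V.
V_GS = 1.28 + 0.616 = 1.9 V.

V_GS = 1.90 V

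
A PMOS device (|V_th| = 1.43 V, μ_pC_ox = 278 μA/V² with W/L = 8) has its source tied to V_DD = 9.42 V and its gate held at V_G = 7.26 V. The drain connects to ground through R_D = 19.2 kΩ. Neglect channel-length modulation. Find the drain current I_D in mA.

V_SG = V_DD − V_G = 9.42 − 7.26 = 2.16 V, so V_ov = 2.16 − 1.43 = 0.73 V.
k_p = μ_pC_ox · (W/L) = 2.224 mA/V².
Assume saturation: I_D = ½ k_p V_ov² = 0.5 × 2.224 × 0.73² = 0.593 mA, giving V_SD = V_DD − I_D R_D = 9.42 − 0.593 × 19.2 = -1.96 V.
But -1.96 V < V_ov = 0.73 V, so the device is actually in triode.
In triode I_D = k_p[V_ov V_SD − ½ V_SD²] and I_D = (V_DD − V_SD)/R_D. Equating: 21.4 V_SD² − 32.17 V_SD + 9.42 = 0, giving V_SD = 0.398 V (the root below V_ov).
I_D = (9.42 − 0.398) / 19.2 = 0.47 mA.

I_D = 0.470 mA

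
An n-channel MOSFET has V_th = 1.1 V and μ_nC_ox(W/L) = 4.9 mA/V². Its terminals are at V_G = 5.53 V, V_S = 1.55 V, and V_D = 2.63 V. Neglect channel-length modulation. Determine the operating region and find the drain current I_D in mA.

Triode; I_D = 12.4 mA

V_GS = V_G − V_S = 5.53 − 1.55 = 3.98 V; V_DS = V_D − V_S = 2.63 − 1.55 = 1.08 V.
V_ov = V_GS − V_th = 3.98 − 1.1 = 2.88 V.
Since V_DS = 1.08 V < V_ov = 2.88 V, the device is in the triode region.
I_D = k_n [V_ov · V_DS − ½ V_DS²] = 4.9 × [2.88 × 1.08 − 0.5 × 1.08²] = 12.4 mA.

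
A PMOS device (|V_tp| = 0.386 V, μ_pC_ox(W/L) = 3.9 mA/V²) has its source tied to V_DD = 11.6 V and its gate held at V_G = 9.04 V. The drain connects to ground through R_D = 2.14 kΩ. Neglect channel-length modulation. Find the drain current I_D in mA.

I_D = 5.08 mA

V_SG = V_DD − V_G = 11.6 − 9.04 = 2.56 V, so V_ov = 2.56 − 0.386 = 2.17 V.
Assume saturation: I_D = ½ k_p V_ov² = 0.5 × 3.9 × 2.17² = 9.22 mA, giving V_SD = V_DD − I_D R_D = 11.6 − 9.22 × 2.14 = -8.12 V.
But -8.12 V < V_ov = 2.17 V, so the device is actually in triode.
In triode I_D = k_p[V_ov V_SD − ½ V_SD²] and I_D = (V_DD − V_SD)/R_D. Equating: 4.17 V_SD² − 19.14 V_SD + 11.6 = 0, giving V_SD = 0.718 V (the root below V_ov).
I_D = (11.6 − 0.718) / 2.14 = 5.08 mA.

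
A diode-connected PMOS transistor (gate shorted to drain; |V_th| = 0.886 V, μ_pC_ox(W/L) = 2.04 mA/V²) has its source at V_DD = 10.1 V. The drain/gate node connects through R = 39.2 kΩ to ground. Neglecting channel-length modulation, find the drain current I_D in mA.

I_D = 0.223 mA

With gate tied to drain, V_SG = V_SD ≥ V_SG − |V_th|, so the device is in saturation.
KCL at the drain: ½ k_p (V_SG − |V_th|)² = (V_DD − V_SG)/R.
Let x = V_SG − 0.886. Then 40 x² + x − 9.214 = 0, giving x = 0.468 V (positive root), so V_SG = 1.35 V.
I_D = (V_DD − V_SG)/R = (10.1 − 1.35) / 39.2 = 0.223 mA.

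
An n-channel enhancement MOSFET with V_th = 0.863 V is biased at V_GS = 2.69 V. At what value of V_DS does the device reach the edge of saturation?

The boundary between triode and saturation is V_DS = V_GS − V_th = V_ov.
V_ov = 2.69 − 0.863 = 1.83 V.

V_DS,sat = 1.83 V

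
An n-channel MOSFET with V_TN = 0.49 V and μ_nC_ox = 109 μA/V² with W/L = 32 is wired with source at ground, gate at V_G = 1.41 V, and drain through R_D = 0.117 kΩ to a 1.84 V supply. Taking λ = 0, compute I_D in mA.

V_GS = V_G = 1.41 V, so V_ov = 1.41 − 0.49 = 0.92 V.
k_n = μ_nC_ox · (W/L) = 3.488 mA/V².
Assume saturation: I_D = ½ k_n V_ov² = 0.5 × 3.488 × 0.92² = 1.48 mA, giving V_DS = V_DD − I_D R_D = 1.84 − 1.48 × 0.117 = 1.67 V.
V_DS = 1.67 V ≥ V_ov = 0.92 V, confirming saturation.

I_D = 1.48 mA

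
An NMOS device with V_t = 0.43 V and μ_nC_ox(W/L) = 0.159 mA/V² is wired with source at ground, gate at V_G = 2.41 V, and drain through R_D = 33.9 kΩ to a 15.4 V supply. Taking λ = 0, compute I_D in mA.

V_GS = V_G = 2.41 V, so V_ov = 2.41 − 0.43 = 1.98 V.
Assume saturation: I_D = ½ k_n V_ov² = 0.5 × 0.159 × 1.98² = 0.312 mA, giving V_DS = V_DD − I_D R_D = 15.4 − 0.312 × 33.9 = 4.83 V.
V_DS = 4.83 V ≥ V_ov = 1.98 V, confirming saturation.

I_D = 0.312 mA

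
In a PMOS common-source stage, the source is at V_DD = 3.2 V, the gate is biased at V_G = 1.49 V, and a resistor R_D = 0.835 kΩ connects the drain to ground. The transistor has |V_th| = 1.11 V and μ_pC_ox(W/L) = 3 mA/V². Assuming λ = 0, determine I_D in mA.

V_SG = V_DD − V_G = 3.2 − 1.49 = 1.71 V, so V_ov = 1.71 − 1.11 = 0.6 V.
Assume saturation: I_D = ½ k_p V_ov² = 0.5 × 3 × 0.6² = 0.54 mA, giving V_SD = V_DD − I_D R_D = 3.2 − 0.54 × 0.835 = 2.75 V.
V_SD = 2.75 V ≥ V_ov = 0.6 V, confirming saturation.

I_D = 0.540 mA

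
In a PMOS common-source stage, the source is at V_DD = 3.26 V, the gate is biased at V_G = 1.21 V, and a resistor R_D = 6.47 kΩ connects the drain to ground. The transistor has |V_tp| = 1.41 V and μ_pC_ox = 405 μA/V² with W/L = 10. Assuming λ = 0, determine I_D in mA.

I_D = 0.470 mA

V_SG = V_DD − V_G = 3.26 − 1.21 = 2.05 V, so V_ov = 2.05 − 1.41 = 0.64 V.
k_p = μ_pC_ox · (W/L) = 4.05 mA/V².
Assume saturation: I_D = ½ k_p V_ov² = 0.5 × 4.05 × 0.64² = 0.829 mA, giving V_SD = V_DD − I_D R_D = 3.26 − 0.829 × 6.47 = -2.11 V.
But -2.11 V < V_ov = 0.64 V, so the device is actually in triode.
In triode I_D = k_p[V_ov V_SD − ½ V_SD²] and I_D = (V_DD − V_SD)/R_D. Equating: 13.1 V_SD² − 17.77 V_SD + 3.26 = 0, giving V_SD = 0.219 V (the root below V_ov).
I_D = (3.26 − 0.219) / 6.47 = 0.47 mA.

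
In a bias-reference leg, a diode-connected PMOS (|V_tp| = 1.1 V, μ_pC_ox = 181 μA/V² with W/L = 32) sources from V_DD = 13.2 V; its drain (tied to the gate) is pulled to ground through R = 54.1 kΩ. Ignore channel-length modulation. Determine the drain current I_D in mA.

I_D = 0.219 mA

With gate tied to drain, V_SG = V_SD ≥ V_SG − |V_tp|, so the device is in saturation.
k_p = μ_pC_ox · (W/L) = 5.792 mA/V².
KCL at the drain: ½ k_p (V_SG − |V_tp|)² = (V_DD − V_SG)/R.
Let x = V_SG − 1.1. Then 157 x² + x − 12.1 = 0, giving x = 0.275 V (positive root), so V_SG = 1.37 V.
I_D = (V_DD − V_SG)/R = (13.2 − 1.37) / 54.1 = 0.219 mA.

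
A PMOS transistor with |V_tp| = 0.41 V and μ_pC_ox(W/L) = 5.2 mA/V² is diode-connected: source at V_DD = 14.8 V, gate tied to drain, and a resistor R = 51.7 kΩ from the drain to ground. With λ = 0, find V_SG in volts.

With gate tied to drain, V_SG = V_SD ≥ V_SG − |V_tp|, so the device is in saturation.
KCL at the drain: ½ k_p (V_SG − |V_tp|)² = (V_DD − V_SG)/R.
Let x = V_SG − 0.41. Then 134 x² + x − 14.39 = 0, giving x = 0.323 V (positive root), so V_SG = 0.733 V.
I_D = (V_DD − V_SG)/R = (14.8 − 0.733) / 51.7 = 0.272 mA.

V_SG = 0.733 V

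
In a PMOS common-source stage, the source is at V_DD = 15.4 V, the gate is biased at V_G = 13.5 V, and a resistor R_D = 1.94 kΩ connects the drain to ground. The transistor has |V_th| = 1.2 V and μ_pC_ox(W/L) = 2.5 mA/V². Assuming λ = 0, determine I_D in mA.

V_SG = V_DD − V_G = 15.4 − 13.5 = 1.9 V, so V_ov = 1.9 − 1.2 = 0.7 V.
Assume saturation: I_D = ½ k_p V_ov² = 0.5 × 2.5 × 0.7² = 0.613 mA, giving V_SD = V_DD − I_D R_D = 15.4 − 0.613 × 1.94 = 14.2 V.
V_SD = 14.2 V ≥ V_ov = 0.7 V, confirming saturation.

I_D = 0.613 mA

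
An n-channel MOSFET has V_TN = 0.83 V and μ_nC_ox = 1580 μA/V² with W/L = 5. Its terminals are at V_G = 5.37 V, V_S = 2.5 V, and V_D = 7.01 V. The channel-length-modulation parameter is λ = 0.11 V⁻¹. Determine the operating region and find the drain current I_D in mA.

Saturation; I_D = 24.6 mA

V_GS = V_G − V_S = 5.37 − 2.5 = 2.87 V; V_DS = V_D − V_S = 7.01 − 2.5 = 4.51 V.
k_n = μ_nC_ox · (W/L) = 7.9 mA/V².
V_ov = V_GS − V_TN = 2.87 − 0.83 = 2.04 V.
Since V_DS = 4.51 V ≥ V_ov = 2.04 V, the device is in saturation.
I_D = ½ k_n V_ov² (1 + λ V_DS) = 0.5 × 7.9 × 2.04² × (1 + 0.11 × 4.51) = 24.6 mA.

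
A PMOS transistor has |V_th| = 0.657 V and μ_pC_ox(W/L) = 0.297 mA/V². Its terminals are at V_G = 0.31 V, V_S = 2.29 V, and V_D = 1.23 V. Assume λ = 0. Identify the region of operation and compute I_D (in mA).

V_SG = V_S − V_G = 2.29 − 0.31 = 1.98 V; V_SD = V_S − V_D = 2.29 − 1.23 = 1.06 V.
V_ov = V_SG − |V_th| = 1.98 − 0.657 = 1.32 V.
Since V_SD = 1.06 V < V_ov = 1.32 V, the device is in the triode region.
I_D = k_p [V_ov · V_SD − ½ V_SD²] = 0.297 × [1.32 × 1.06 − 0.5 × 1.06²] = 0.25 mA.

Triode; I_D = 0.250 mA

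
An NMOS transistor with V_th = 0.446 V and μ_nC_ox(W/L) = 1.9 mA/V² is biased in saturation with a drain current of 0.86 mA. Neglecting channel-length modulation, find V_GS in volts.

In saturation I_D = ½ k_n (V_GS − V_th)², so V_GS − V_th = √(2 I_D / k_n) = √(2 × 0.86 / 1.9) = 0.951 V.
V_GS = 0.446 + 0.951 = 1.4 V.

V_GS = 1.40 V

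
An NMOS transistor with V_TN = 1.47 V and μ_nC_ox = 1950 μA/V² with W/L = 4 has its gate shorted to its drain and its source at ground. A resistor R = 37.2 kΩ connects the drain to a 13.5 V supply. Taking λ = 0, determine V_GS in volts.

V_GS = 1.75 V

With gate tied to drain, V_GS = V_DS ≥ V_GS − V_TN, so the device is in saturation.
k_n = μ_nC_ox · (W/L) = 7.8 mA/V².
KCL at the drain: ½ k_n (V_GS − V_TN)² = (V_DD − V_GS)/R.
Let x = V_GS − 1.47. Then 145 x² + x − 12.03 = 0, giving x = 0.285 V (positive root), so V_GS = 1.75 V.
I_D = (V_DD − V_GS)/R = (13.5 − 1.75) / 37.2 = 0.316 mA.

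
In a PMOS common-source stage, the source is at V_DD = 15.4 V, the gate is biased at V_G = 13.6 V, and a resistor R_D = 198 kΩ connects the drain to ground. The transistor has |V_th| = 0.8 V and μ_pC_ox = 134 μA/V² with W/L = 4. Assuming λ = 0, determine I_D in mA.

V_SG = V_DD − V_G = 15.4 − 13.6 = 1.8 V, so V_ov = 1.8 − 0.8 = 1 V.
k_p = μ_pC_ox · (W/L) = 0.536 mA/V².
Assume saturation: I_D = ½ k_p V_ov² = 0.5 × 0.536 × 1² = 0.268 mA, giving V_SD = V_DD − I_D R_D = 15.4 − 0.268 × 198 = -37.7 V.
But -37.7 V < V_ov = 1 V, so the device is actually in triode.
In triode I_D = k_p[V_ov V_SD − ½ V_SD²] and I_D = (V_DD − V_SD)/R_D. Equating: 53.1 V_SD² − 107.1 V_SD + 15.4 = 0, giving V_SD = 0.156 V (the root below V_ov).
I_D = (15.4 − 0.156) / 198 = 0.077 mA.

I_D = 0.0770 mA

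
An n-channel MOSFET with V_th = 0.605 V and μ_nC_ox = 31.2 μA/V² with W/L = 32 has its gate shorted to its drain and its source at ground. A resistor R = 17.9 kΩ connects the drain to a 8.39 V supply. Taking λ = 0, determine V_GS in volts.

V_GS = 1.48 V

With gate tied to drain, V_GS = V_DS ≥ V_GS − V_th, so the device is in saturation.
k_n = μ_nC_ox · (W/L) = 0.9984 mA/V².
KCL at the drain: ½ k_n (V_GS − V_th)² = (V_DD − V_GS)/R.
Let x = V_GS − 0.605. Then 8.94 x² + x − 7.785 = 0, giving x = 0.879 V (positive root), so V_GS = 1.48 V.
I_D = (V_DD − V_GS)/R = (8.39 − 1.48) / 17.9 = 0.386 mA.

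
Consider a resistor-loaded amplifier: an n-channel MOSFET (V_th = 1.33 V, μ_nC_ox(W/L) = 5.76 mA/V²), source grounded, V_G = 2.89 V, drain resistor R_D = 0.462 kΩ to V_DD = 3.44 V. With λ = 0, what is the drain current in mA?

I_D = 5.59 mA

V_GS = V_G = 2.89 V, so V_ov = 2.89 − 1.33 = 1.56 V.
Assume saturation: I_D = ½ k_n V_ov² = 0.5 × 5.76 × 1.56² = 7.01 mA, giving V_DS = V_DD − I_D R_D = 3.44 − 7.01 × 0.462 = 0.202 V.
But 0.202 V < V_ov = 1.56 V, so the device is actually in triode.
In triode I_D = k_n[V_ov V_DS − ½ V_DS²] and I_D = (V_DD − V_DS)/R_D. Equating: 1.33 V_DS² − 5.151 V_DS + 3.44 = 0, giving V_DS = 0.858 V (the root below V_ov).
I_D = (3.44 − 0.858) / 0.462 = 5.59 mA.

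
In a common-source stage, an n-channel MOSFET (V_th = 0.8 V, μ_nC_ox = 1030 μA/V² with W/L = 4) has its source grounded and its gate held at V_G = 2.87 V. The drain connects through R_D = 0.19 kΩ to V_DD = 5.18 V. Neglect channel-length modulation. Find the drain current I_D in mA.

V_GS = V_G = 2.87 V, so V_ov = 2.87 − 0.8 = 2.07 V.
k_n = μ_nC_ox · (W/L) = 4.12 mA/V².
Assume saturation: I_D = ½ k_n V_ov² = 0.5 × 4.12 × 2.07² = 8.83 mA, giving V_DS = V_DD − I_D R_D = 5.18 − 8.83 × 0.19 = 3.5 V.
V_DS = 3.5 V ≥ V_ov = 2.07 V, confirming saturation.

I_D = 8.83 mA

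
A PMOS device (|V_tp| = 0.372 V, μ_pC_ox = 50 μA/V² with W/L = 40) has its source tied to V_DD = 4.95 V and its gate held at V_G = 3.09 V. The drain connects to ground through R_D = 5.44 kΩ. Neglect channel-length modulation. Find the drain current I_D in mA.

I_D = 0.851 mA

V_SG = V_DD − V_G = 4.95 − 3.09 = 1.86 V, so V_ov = 1.86 − 0.372 = 1.49 V.
k_p = μ_pC_ox · (W/L) = 2 mA/V².
Assume saturation: I_D = ½ k_p V_ov² = 0.5 × 2 × 1.49² = 2.21 mA, giving V_SD = V_DD − I_D R_D = 4.95 − 2.21 × 5.44 = -7.09 V.
But -7.09 V < V_ov = 1.49 V, so the device is actually in triode.
In triode I_D = k_p[V_ov V_SD − ½ V_SD²] and I_D = (V_DD − V_SD)/R_D. Equating: 5.44 V_SD² − 17.19 V_SD + 4.95 = 0, giving V_SD = 0.32 V (the root below V_ov).
I_D = (4.95 − 0.32) / 5.44 = 0.851 mA.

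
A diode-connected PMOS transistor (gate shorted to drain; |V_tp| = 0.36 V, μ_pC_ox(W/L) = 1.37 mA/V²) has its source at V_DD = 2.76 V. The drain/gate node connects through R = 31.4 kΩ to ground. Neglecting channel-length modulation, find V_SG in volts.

V_SG = 0.672 V

With gate tied to drain, V_SG = V_SD ≥ V_SG − |V_tp|, so the device is in saturation.
KCL at the drain: ½ k_p (V_SG − |V_tp|)² = (V_DD − V_SG)/R.
Let x = V_SG − 0.36. Then 21.5 x² + x − 2.4 = 0, giving x = 0.312 V (positive root), so V_SG = 0.672 V.
I_D = (V_DD − V_SG)/R = (2.76 − 0.672) / 31.4 = 0.0665 mA.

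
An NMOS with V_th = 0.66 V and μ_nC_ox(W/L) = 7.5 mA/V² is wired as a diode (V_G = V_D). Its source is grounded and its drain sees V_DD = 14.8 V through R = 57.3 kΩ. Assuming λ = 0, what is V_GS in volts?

V_GS = 0.914 V

With gate tied to drain, V_GS = V_DS ≥ V_GS − V_th, so the device is in saturation.
KCL at the drain: ½ k_n (V_GS − V_th)² = (V_DD − V_GS)/R.
Let x = V_GS − 0.66. Then 215 x² + x − 14.14 = 0, giving x = 0.254 V (positive root), so V_GS = 0.914 V.
I_D = (V_DD − V_GS)/R = (14.8 − 0.914) / 57.3 = 0.242 mA.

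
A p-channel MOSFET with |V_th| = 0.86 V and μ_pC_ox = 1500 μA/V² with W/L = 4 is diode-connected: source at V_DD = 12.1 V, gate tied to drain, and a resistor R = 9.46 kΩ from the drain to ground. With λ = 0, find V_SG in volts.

With gate tied to drain, V_SG = V_SD ≥ V_SG − |V_th|, so the device is in saturation.
k_p = μ_pC_ox · (W/L) = 6 mA/V².
KCL at the drain: ½ k_p (V_SG − |V_th|)² = (V_DD − V_SG)/R.
Let x = V_SG − 0.86. Then 28.4 x² + x − 11.24 = 0, giving x = 0.612 V (positive root), so V_SG = 1.47 V.
I_D = (V_DD − V_SG)/R = (12.1 − 1.47) / 9.46 = 1.12 mA.

V_SG = 1.47 V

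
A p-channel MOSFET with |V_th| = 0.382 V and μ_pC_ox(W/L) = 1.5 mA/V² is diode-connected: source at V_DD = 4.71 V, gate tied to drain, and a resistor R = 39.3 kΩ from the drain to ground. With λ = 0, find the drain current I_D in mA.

I_D = 0.101 mA

With gate tied to drain, V_SG = V_SD ≥ V_SG − |V_th|, so the device is in saturation.
KCL at the drain: ½ k_p (V_SG − |V_th|)² = (V_DD − V_SG)/R.
Let x = V_SG − 0.382. Then 29.5 x² + x − 4.328 = 0, giving x = 0.367 V (positive root), so V_SG = 0.749 V.
I_D = (V_DD − V_SG)/R = (4.71 − 0.749) / 39.3 = 0.101 mA.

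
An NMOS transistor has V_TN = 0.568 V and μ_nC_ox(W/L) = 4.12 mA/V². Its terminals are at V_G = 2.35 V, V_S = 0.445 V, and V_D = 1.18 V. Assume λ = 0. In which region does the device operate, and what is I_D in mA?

Triode; I_D = 2.94 mA

V_GS = V_G − V_S = 2.35 − 0.445 = 1.91 V; V_DS = V_D − V_S = 1.18 − 0.445 = 0.735 V.
V_ov = V_GS − V_TN = 1.91 − 0.568 = 1.34 V.
Since V_DS = 0.735 V < V_ov = 1.34 V, the device is in the triode region.
I_D = k_n [V_ov · V_DS − ½ V_DS²] = 4.12 × [1.34 × 0.735 − 0.5 × 0.735²] = 2.94 mA.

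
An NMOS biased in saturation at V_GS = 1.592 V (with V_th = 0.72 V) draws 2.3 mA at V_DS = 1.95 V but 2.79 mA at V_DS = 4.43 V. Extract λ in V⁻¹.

λ = 0.103 V⁻¹

With V_GS fixed, I_D ∝ (1 + λ V_DS) in saturation, so I_D2/I_D1 = (1 + λ V_DS2)/(1 + λ V_DS1).
2.79/2.3 = 1.213 = (1 + 4.43 λ)/(1 + 1.95 λ).
Solving: λ (I_D1 V_DS2 − I_D2 V_DS1) = I_D2 − I_D1, so λ = (2.79 − 2.3) / (2.3 × 4.43 − 2.79 × 1.95) = 0.49 / 4.75 = 0.103 V⁻¹.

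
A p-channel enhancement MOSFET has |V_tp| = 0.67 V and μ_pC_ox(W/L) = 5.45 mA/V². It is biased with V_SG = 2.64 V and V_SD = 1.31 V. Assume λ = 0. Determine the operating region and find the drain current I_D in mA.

Triode; I_D = 9.39 mA

V_ov = V_SG − |V_tp| = 2.64 − 0.67 = 1.97 V.
Since V_SD = 1.31 V < V_ov = 1.97 V, the device is in the triode region.
I_D = k_p [V_ov · V_SD − ½ V_SD²] = 5.45 × [1.97 × 1.31 − 0.5 × 1.31²] = 9.39 mA.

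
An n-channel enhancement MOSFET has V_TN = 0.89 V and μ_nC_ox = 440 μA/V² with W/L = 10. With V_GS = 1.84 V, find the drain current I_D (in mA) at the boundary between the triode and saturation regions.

At the boundary V_DS = V_ov = V_GS − V_TN = 1.84 − 0.89 = 0.95 V.
k_n = μ_nC_ox · (W/L) = 4.4 mA/V².
I_D = ½ k_n V_ov² = 0.5 × 4.4 × 0.95² = 1.99 mA.

I_D = 1.99 mA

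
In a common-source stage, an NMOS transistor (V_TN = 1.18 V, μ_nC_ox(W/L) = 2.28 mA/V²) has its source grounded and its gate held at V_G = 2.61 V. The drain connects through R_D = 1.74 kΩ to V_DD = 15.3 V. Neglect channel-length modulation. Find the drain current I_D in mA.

I_D = 2.33 mA

V_GS = V_G = 2.61 V, so V_ov = 2.61 − 1.18 = 1.43 V.
Assume saturation: I_D = ½ k_n V_ov² = 0.5 × 2.28 × 1.43² = 2.33 mA, giving V_DS = V_DD − I_D R_D = 15.3 − 2.33 × 1.74 = 11.2 V.
V_DS = 11.2 V ≥ V_ov = 1.43 V, confirming saturation.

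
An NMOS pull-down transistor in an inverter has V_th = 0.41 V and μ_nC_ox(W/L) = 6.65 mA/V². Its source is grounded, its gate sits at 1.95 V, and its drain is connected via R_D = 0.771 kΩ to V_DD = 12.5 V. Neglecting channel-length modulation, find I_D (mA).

I_D = 7.89 mA

V_GS = V_G = 1.95 V, so V_ov = 1.95 − 0.41 = 1.54 V.
Assume saturation: I_D = ½ k_n V_ov² = 0.5 × 6.65 × 1.54² = 7.89 mA, giving V_DS = V_DD − I_D R_D = 12.5 − 7.89 × 0.771 = 6.42 V.
V_DS = 6.42 V ≥ V_ov = 1.54 V, confirming saturation.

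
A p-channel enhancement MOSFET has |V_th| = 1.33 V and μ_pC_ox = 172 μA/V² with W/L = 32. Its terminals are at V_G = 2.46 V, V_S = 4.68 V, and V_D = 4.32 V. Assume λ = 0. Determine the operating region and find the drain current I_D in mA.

V_SG = V_S − V_G = 4.68 − 2.46 = 2.22 V; V_SD = V_S − V_D = 4.68 − 4.32 = 0.36 V.
k_p = μ_pC_ox · (W/L) = 5.504 mA/V².
V_ov = V_SG − |V_th| = 2.22 − 1.33 = 0.89 V.
Since V_SD = 0.36 V < V_ov = 0.89 V, the device is in the triode region.
I_D = k_p [V_ov · V_SD − ½ V_SD²] = 5.504 × [0.89 × 0.36 − 0.5 × 0.36²] = 1.41 mA.

Triode; I_D = 1.41 mA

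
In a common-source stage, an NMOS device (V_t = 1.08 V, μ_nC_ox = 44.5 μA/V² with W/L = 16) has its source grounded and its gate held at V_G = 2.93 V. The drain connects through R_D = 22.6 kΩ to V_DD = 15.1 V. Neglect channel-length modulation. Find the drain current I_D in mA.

V_GS = V_G = 2.93 V, so V_ov = 2.93 − 1.08 = 1.85 V.
k_n = μ_nC_ox · (W/L) = 0.712 mA/V².
Assume saturation: I_D = ½ k_n V_ov² = 0.5 × 0.712 × 1.85² = 1.22 mA, giving V_DS = V_DD − I_D R_D = 15.1 − 1.22 × 22.6 = -12.4 V.
But -12.4 V < V_ov = 1.85 V, so the device is actually in triode.
In triode I_D = k_n[V_ov V_DS − ½ V_DS²] and I_D = (V_DD − V_DS)/R_D. Equating: 8.05 V_DS² − 30.77 V_DS + 15.1 = 0, giving V_DS = 0.578 V (the root below V_ov).
I_D = (15.1 − 0.578) / 22.6 = 0.643 mA.

I_D = 0.643 mA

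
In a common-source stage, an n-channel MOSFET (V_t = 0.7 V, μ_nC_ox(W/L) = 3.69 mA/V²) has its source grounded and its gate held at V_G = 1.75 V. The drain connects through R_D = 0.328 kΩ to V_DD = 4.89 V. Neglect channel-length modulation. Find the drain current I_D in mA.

V_GS = V_G = 1.75 V, so V_ov = 1.75 − 0.7 = 1.05 V.
Assume saturation: I_D = ½ k_n V_ov² = 0.5 × 3.69 × 1.05² = 2.03 mA, giving V_DS = V_DD − I_D R_D = 4.89 − 2.03 × 0.328 = 4.22 V.
V_DS = 4.22 V ≥ V_ov = 1.05 V, confirming saturation.

I_D = 2.03 mA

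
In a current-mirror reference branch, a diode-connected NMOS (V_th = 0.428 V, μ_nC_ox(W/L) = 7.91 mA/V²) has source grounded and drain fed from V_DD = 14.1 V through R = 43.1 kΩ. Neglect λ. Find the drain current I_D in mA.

With gate tied to drain, V_GS = V_DS ≥ V_GS − V_th, so the device is in saturation.
KCL at the drain: ½ k_n (V_GS − V_th)² = (V_DD − V_GS)/R.
Let x = V_GS − 0.428. Then 170 x² + x − 13.67 = 0, giving x = 0.28 V (positive root), so V_GS = 0.708 V.
I_D = (V_DD − V_GS)/R = (14.1 − 0.708) / 43.1 = 0.311 mA.

I_D = 0.311 mA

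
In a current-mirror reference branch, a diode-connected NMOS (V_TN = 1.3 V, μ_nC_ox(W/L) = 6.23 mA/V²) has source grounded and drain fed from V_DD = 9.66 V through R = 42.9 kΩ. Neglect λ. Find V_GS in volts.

V_GS = 1.55 V

With gate tied to drain, V_GS = V_DS ≥ V_GS − V_TN, so the device is in saturation.
KCL at the drain: ½ k_n (V_GS − V_TN)² = (V_DD − V_GS)/R.
Let x = V_GS − 1.3. Then 134 x² + x − 8.36 = 0, giving x = 0.246 V (positive root), so V_GS = 1.55 V.
I_D = (V_DD − V_GS)/R = (9.66 − 1.55) / 42.9 = 0.189 mA.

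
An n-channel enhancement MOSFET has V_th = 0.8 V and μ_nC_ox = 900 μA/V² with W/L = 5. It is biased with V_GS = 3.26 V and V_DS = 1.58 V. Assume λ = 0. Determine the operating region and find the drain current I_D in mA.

Triode; I_D = 11.9 mA

k_n = μ_nC_ox · (W/L) = 4.5 mA/V².
V_ov = V_GS − V_th = 3.26 − 0.8 = 2.46 V.
Since V_DS = 1.58 V < V_ov = 2.46 V, the device is in the triode region.
I_D = k_n [V_ov · V_DS − ½ V_DS²] = 4.5 × [2.46 × 1.58 − 0.5 × 1.58²] = 11.9 mA.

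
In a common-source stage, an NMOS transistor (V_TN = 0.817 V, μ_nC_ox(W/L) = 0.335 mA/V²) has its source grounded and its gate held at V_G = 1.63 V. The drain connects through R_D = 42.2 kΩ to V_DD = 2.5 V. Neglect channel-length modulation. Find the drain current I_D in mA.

V_GS = V_G = 1.63 V, so V_ov = 1.63 − 0.817 = 0.813 V.
Assume saturation: I_D = ½ k_n V_ov² = 0.5 × 0.335 × 0.813² = 0.111 mA, giving V_DS = V_DD − I_D R_D = 2.5 − 0.111 × 42.2 = -2.17 V.
But -2.17 V < V_ov = 0.813 V, so the device is actually in triode.
In triode I_D = k_n[V_ov V_DS − ½ V_DS²] and I_D = (V_DD − V_DS)/R_D. Equating: 7.07 V_DS² − 12.49 V_DS + 2.5 = 0, giving V_DS = 0.23 V (the root below V_ov).
I_D = (2.5 − 0.23) / 42.2 = 0.0538 mA.

I_D = 0.0538 mA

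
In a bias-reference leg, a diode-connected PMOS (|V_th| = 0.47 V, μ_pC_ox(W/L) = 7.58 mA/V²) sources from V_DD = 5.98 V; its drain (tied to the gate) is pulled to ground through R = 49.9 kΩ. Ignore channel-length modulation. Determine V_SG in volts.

V_SG = 0.638 V

With gate tied to drain, V_SG = V_SD ≥ V_SG − |V_th|, so the device is in saturation.
KCL at the drain: ½ k_p (V_SG − |V_th|)² = (V_DD − V_SG)/R.
Let x = V_SG − 0.47. Then 189 x² + x − 5.51 = 0, giving x = 0.168 V (positive root), so V_SG = 0.638 V.
I_D = (V_DD − V_SG)/R = (5.98 − 0.638) / 49.9 = 0.107 mA.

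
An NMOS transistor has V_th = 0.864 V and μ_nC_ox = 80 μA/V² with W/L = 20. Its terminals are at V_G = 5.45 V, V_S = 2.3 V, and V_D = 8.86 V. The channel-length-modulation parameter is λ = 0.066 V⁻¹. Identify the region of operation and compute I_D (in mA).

Saturation; I_D = 5.99 mA

V_GS = V_G − V_S = 5.45 − 2.3 = 3.15 V; V_DS = V_D − V_S = 8.86 − 2.3 = 6.56 V.
k_n = μ_nC_ox · (W/L) = 1.6 mA/V².
V_ov = V_GS − V_th = 3.15 − 0.864 = 2.29 V.
Since V_DS = 6.56 V ≥ V_ov = 2.29 V, the device is in saturation.
I_D = ½ k_n V_ov² (1 + λ V_DS) = 0.5 × 1.6 × 2.29² × (1 + 0.066 × 6.56) = 5.99 mA.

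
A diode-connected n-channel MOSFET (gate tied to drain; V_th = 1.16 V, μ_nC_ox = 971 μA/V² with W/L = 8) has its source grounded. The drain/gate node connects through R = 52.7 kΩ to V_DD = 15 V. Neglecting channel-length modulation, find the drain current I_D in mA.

With gate tied to drain, V_GS = V_DS ≥ V_GS − V_th, so the device is in saturation.
k_n = μ_nC_ox · (W/L) = 7.768 mA/V².
KCL at the drain: ½ k_n (V_GS − V_th)² = (V_DD − V_GS)/R.
Let x = V_GS − 1.16. Then 205 x² + x − 13.84 = 0, giving x = 0.258 V (positive root), so V_GS = 1.42 V.
I_D = (V_DD − V_GS)/R = (15 − 1.42) / 52.7 = 0.258 mA.

I_D = 0.258 mA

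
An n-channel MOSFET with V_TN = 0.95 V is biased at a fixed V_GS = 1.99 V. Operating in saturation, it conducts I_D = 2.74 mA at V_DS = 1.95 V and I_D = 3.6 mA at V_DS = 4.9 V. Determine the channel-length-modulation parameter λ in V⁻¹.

λ = 0.134 V⁻¹

With V_GS fixed, I_D ∝ (1 + λ V_DS) in saturation, so I_D2/I_D1 = (1 + λ V_DS2)/(1 + λ V_DS1).
3.6/2.74 = 1.314 = (1 + 4.9 λ)/(1 + 1.95 λ).
Solving: λ (I_D1 V_DS2 − I_D2 V_DS1) = I_D2 − I_D1, so λ = (3.6 − 2.74) / (2.74 × 4.9 − 3.6 × 1.95) = 0.86 / 6.41 = 0.134 V⁻¹.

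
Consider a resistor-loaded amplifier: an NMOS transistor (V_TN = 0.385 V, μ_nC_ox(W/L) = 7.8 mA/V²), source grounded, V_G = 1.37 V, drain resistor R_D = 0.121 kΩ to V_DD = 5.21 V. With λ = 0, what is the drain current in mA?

I_D = 3.78 mA

V_GS = V_G = 1.37 V, so V_ov = 1.37 − 0.385 = 0.985 V.
Assume saturation: I_D = ½ k_n V_ov² = 0.5 × 7.8 × 0.985² = 3.78 mA, giving V_DS = V_DD − I_D R_D = 5.21 − 3.78 × 0.121 = 4.75 V.
V_DS = 4.75 V ≥ V_ov = 0.985 V, confirming saturation.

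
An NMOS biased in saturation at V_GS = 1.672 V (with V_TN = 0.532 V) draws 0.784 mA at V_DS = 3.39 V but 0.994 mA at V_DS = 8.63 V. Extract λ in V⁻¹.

With V_GS fixed, I_D ∝ (1 + λ V_DS) in saturation, so I_D2/I_D1 = (1 + λ V_DS2)/(1 + λ V_DS1).
0.994/0.784 = 1.268 = (1 + 8.63 λ)/(1 + 3.39 λ).
Solving: λ (I_D1 V_DS2 − I_D2 V_DS1) = I_D2 − I_D1, so λ = (0.994 − 0.784) / (0.784 × 8.63 − 0.994 × 3.39) = 0.21 / 3.4 = 0.0618 V⁻¹.

λ = 0.0618 V⁻¹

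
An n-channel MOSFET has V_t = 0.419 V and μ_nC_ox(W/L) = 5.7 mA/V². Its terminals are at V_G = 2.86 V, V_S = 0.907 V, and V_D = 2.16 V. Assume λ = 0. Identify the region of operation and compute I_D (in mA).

V_GS = V_G − V_S = 2.86 − 0.907 = 1.95 V; V_DS = V_D − V_S = 2.16 − 0.907 = 1.25 V.
V_ov = V_GS − V_t = 1.95 − 0.419 = 1.53 V.
Since V_DS = 1.25 V < V_ov = 1.53 V, the device is in the triode region.
I_D = k_n [V_ov · V_DS − ½ V_DS²] = 5.7 × [1.53 × 1.25 − 0.5 × 1.25²] = 6.48 mA.

Triode; I_D = 6.48 mA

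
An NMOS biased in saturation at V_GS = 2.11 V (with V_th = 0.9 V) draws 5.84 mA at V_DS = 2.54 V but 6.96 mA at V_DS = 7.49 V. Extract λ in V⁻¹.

λ = 0.0430 V⁻¹

With V_GS fixed, I_D ∝ (1 + λ V_DS) in saturation, so I_D2/I_D1 = (1 + λ V_DS2)/(1 + λ V_DS1).
6.96/5.84 = 1.192 = (1 + 7.49 λ)/(1 + 2.54 λ).
Solving: λ (I_D1 V_DS2 − I_D2 V_DS1) = I_D2 − I_D1, so λ = (6.96 − 5.84) / (5.84 × 7.49 − 6.96 × 2.54) = 1.12 / 26.1 = 0.043 V⁻¹.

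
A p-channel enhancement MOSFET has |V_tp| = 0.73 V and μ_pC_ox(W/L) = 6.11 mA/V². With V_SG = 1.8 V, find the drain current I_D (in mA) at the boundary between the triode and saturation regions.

At the boundary V_SD = V_ov = V_SG − |V_tp| = 1.8 − 0.73 = 1.07 V.
I_D = ½ k_p V_ov² = 0.5 × 6.11 × 1.07² = 3.5 mA.

I_D = 3.50 mA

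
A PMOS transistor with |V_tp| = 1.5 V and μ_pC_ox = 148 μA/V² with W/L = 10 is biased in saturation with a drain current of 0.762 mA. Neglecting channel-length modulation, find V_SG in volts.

V_SG = 2.51 V

k_p = μ_pC_ox · (W/L) = 1.48 mA/V².
In saturation I_D = ½ k_p (V_SG − |V_tp|)², so V_SG − |V_tp| = √(2 I_D / k_p) = √(2 × 0.762 / 1.48) = 1.01 V.
V_SG = 1.5 + 1.01 = 2.51 V.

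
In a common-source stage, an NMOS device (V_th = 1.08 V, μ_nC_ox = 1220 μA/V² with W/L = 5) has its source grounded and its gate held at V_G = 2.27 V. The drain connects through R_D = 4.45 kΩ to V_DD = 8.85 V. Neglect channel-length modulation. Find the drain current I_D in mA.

I_D = 1.92 mA

V_GS = V_G = 2.27 V, so V_ov = 2.27 − 1.08 = 1.19 V.
k_n = μ_nC_ox · (W/L) = 6.1 mA/V².
Assume saturation: I_D = ½ k_n V_ov² = 0.5 × 6.1 × 1.19² = 4.32 mA, giving V_DS = V_DD − I_D R_D = 8.85 − 4.32 × 4.45 = -10.4 V.
But -10.4 V < V_ov = 1.19 V, so the device is actually in triode.
In triode I_D = k_n[V_ov V_DS − ½ V_DS²] and I_D = (V_DD − V_DS)/R_D. Equating: 13.6 V_DS² − 33.3 V_DS + 8.85 = 0, giving V_DS = 0.303 V (the root below V_ov).
I_D = (8.85 − 0.303) / 4.45 = 1.92 mA.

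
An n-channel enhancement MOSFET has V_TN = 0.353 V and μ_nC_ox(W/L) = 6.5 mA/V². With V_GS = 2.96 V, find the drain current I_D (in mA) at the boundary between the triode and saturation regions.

At the boundary V_DS = V_ov = V_GS − V_TN = 2.96 − 0.353 = 2.61 V.
I_D = ½ k_n V_ov² = 0.5 × 6.5 × 2.61² = 22.1 mA.

I_D = 22.1 mA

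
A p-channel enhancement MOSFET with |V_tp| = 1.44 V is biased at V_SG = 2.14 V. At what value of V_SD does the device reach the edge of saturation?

V_SD,sat = 0.700 V

The boundary between triode and saturation is V_SD = V_SG − |V_tp| = V_ov.
V_ov = 2.14 − 1.44 = 0.7 V.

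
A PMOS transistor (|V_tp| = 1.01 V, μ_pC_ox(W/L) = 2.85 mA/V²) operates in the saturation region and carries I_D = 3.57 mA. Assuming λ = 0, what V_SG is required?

In saturation I_D = ½ k_p (V_SG − |V_tp|)², so V_SG − |V_tp| = √(2 I_D / k_p) = √(2 × 3.57 / 2.85) = 1.58 V.
V_SG = 1.01 + 1.58 = 2.59 V.

V_SG = 2.59 V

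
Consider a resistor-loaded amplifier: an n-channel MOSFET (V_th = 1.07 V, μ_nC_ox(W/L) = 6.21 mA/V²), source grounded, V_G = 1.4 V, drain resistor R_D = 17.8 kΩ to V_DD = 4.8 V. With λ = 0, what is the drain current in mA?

V_GS = V_G = 1.4 V, so V_ov = 1.4 − 1.07 = 0.33 V.
Assume saturation: I_D = ½ k_n V_ov² = 0.5 × 6.21 × 0.33² = 0.338 mA, giving V_DS = V_DD − I_D R_D = 4.8 − 0.338 × 17.8 = -1.22 V.
But -1.22 V < V_ov = 0.33 V, so the device is actually in triode.
In triode I_D = k_n[V_ov V_DS − ½ V_DS²] and I_D = (V_DD − V_DS)/R_D. Equating: 55.3 V_DS² − 37.48 V_DS + 4.8 = 0, giving V_DS = 0.171 V (the root below V_ov).
I_D = (4.8 − 0.171) / 17.8 = 0.26 mA.

I_D = 0.260 mA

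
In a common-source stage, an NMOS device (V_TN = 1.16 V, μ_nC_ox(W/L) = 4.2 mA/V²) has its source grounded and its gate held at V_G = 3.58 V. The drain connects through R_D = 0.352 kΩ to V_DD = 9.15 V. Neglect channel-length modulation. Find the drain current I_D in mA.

I_D = 12.3 mA

V_GS = V_G = 3.58 V, so V_ov = 3.58 − 1.16 = 2.42 V.
Assume saturation: I_D = ½ k_n V_ov² = 0.5 × 4.2 × 2.42² = 12.3 mA, giving V_DS = V_DD − I_D R_D = 9.15 − 12.3 × 0.352 = 4.82 V.
V_DS = 4.82 V ≥ V_ov = 2.42 V, confirming saturation.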